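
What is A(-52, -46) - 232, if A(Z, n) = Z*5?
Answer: -492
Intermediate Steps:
A(Z, n) = 5*Z
A(-52, -46) - 232 = 5*(-52) - 232 = -260 - 232 = -492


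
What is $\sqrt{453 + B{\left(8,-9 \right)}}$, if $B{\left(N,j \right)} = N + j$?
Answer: $2 \sqrt{113} \approx 21.26$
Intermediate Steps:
$\sqrt{453 + B{\left(8,-9 \right)}} = \sqrt{453 + \left(8 - 9\right)} = \sqrt{453 - 1} = \sqrt{452} = 2 \sqrt{113}$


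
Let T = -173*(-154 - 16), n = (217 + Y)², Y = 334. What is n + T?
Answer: 333011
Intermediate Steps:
n = 303601 (n = (217 + 334)² = 551² = 303601)
T = 29410 (T = -173*(-170) = 29410)
n + T = 303601 + 29410 = 333011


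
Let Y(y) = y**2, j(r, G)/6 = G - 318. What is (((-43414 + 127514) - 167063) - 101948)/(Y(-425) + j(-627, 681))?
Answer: -184911/182803 ≈ -1.0115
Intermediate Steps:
j(r, G) = -1908 + 6*G (j(r, G) = 6*(G - 318) = 6*(-318 + G) = -1908 + 6*G)
(((-43414 + 127514) - 167063) - 101948)/(Y(-425) + j(-627, 681)) = (((-43414 + 127514) - 167063) - 101948)/((-425)**2 + (-1908 + 6*681)) = ((84100 - 167063) - 101948)/(180625 + (-1908 + 4086)) = (-82963 - 101948)/(180625 + 2178) = -184911/182803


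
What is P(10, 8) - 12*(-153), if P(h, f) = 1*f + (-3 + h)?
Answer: 1851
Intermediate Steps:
P(h, f) = -3 + f + h (P(h, f) = f + (-3 + h) = -3 + f + h)
P(10, 8) - 12*(-153) = (-3 + 8 + 10) - 12*(-153) = 15 + 1836 = 1851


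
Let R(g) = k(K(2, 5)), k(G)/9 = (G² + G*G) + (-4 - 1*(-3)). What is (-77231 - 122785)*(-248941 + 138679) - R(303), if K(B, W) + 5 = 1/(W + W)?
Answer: 1102708188441/50 ≈ 2.2054e+10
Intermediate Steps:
K(B, W) = -5 + 1/(2*W) (K(B, W) = -5 + 1/(W + W) = -5 + 1/(2*W))
k(G) = -9 + 18*G² (k(G) = 9*((G² + G*G) + (-4 - 1*(-3))) = 9*((G² + G²) + (-4 + 3)) = 9*(2*G² - 1) = 9*(-1 + 2*G²) = -9 + 18*G²)
R(g) = 21159/50 (R(g) = -9 + 18*(-5 + (½)/5)² = -9 + 18*(-5 + (½)*(⅕))² = -9 + 18*(-5 + ⅒)² = -9 + 18*(-49/10)² = -9 + 18*(2401/100) = -9 + 21609/50 = 21159/50)
(-77231 - 122785)*(-248941 + 138679) - R(303) = (-77231 - 122785)*(-248941 + 138679) - 1*21159/50 = -200016*(-110262) - 21159/50 = 22054164192 - 21159/50 = 1102708188441/50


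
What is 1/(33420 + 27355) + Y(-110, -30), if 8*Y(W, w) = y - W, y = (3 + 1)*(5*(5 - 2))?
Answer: 5165879/243100 ≈ 21.250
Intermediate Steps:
y = 60 (y = 4*(5*3) = 4*15 = 60)
Y(W, w) = 15/2 - W/8 (Y(W, w) = (60 - W)/8 = 15/2 - W/8)
1/(33420 + 27355) + Y(-110, -30) = 1/(33420 + 27355) + (15/2 - 1/8*(-110)) = 1/60775 + (15/2 + 55/4) = 1/60775 + 85/4 = 5165879/243100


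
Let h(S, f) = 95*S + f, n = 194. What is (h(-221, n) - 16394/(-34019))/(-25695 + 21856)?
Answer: 707612825/130598941 ≈ 5.4182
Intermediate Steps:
h(S, f) = f + 95*S
(h(-221, n) - 16394/(-34019))/(-25695 + 21856) = ((194 + 95*(-221)) - 16394/(-34019))/(-25695 + 21856) = ((194 - 20995) - 16394*(-1/34019))/(-3839) = (-20801 + 16394/34019)*(-1/3839) = -707612825/34019*(-1/3839) = 707612825/130598941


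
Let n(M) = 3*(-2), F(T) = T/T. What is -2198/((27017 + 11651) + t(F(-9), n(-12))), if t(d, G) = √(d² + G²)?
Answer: -84992264/1495214187 + 2198*√37/1495214187 ≈ -0.056834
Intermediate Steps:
F(T) = 1
n(M) = -6
t(d, G) = √(G² + d²)
-2198/((27017 + 11651) + t(F(-9), n(-12))) = -2198/((27017 + 11651) + √((-6)² + 1²)) = -2198/(38668 + √(36 + 1)) = -2198/(38668 + √37)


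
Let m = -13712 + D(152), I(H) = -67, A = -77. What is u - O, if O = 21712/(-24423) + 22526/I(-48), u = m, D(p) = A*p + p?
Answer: -40788911822/1636341 ≈ -24927.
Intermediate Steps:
D(p) = -76*p (D(p) = -77*p + p = -76*p)
m = -25264 (m = -13712 - 76*152 = -13712 - 11552 = -25264)
u = -25264
O = -551607202/1636341 (O = 21712/(-24423) + 22526/(-67) = 21712*(-1/24423) + 22526*(-1/67) = -21712/24423 - 22526/67 = -551607202/1636341 ≈ -337.10)
u - O = -25264 - 1*(-551607202/1636341) = -25264 + 551607202/1636341 = -40788911822/1636341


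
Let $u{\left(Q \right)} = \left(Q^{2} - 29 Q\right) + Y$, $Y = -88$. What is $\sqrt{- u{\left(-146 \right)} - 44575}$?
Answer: $i \sqrt{70037} \approx 264.65 i$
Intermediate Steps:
$u{\left(Q \right)} = -88 + Q^{2} - 29 Q$ ($u{\left(Q \right)} = \left(Q^{2} - 29 Q\right) - 88 = -88 + Q^{2} - 29 Q$)
$\sqrt{- u{\left(-146 \right)} - 44575} = \sqrt{- (-88 + \left(-146\right)^{2} - -4234) - 44575} = \sqrt{- (-88 + 21316 + 4234) - 44575} = \sqrt{\left(-1\right) 25462 - 44575} = \sqrt{-25462 - 44575} = \sqrt{-70037} = i \sqrt{70037}$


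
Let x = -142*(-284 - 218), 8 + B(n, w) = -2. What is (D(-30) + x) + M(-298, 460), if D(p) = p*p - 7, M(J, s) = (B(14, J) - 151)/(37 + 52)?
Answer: 6423592/89 ≈ 72175.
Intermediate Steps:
B(n, w) = -10 (B(n, w) = -8 - 2 = -10)
M(J, s) = -161/89 (M(J, s) = (-10 - 151)/(37 + 52) = -161/89)
D(p) = -7 + p² (D(p) = p² - 7 = -7 + p²)
x = 71284 (x = -142*(-502) = 71284)
(D(-30) + x) + M(-298, 460) = ((-7 + (-30)²) + 71284) - 161/89 = ((-7 + 900) + 71284) - 161/89 = (893 + 71284) - 161/89 = 72177 - 161/89 = 6423592/89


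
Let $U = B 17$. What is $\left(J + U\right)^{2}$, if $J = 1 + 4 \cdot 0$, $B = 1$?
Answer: $324$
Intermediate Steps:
$J = 1$ ($J = 1 + 0 = 1$)
$U = 17$ ($U = 1 \cdot 17 = 17$)
$\left(J + U\right)^{2} = \left(1 + 17\right)^{2} = 18^{2} = 324$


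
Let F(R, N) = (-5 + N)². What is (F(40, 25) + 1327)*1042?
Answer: 1799534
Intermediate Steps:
(F(40, 25) + 1327)*1042 = ((-5 + 25)² + 1327)*1042 = (20² + 1327)*1042 = (400 + 1327)*1042 = 1727*1042 = 1799534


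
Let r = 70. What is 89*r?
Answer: 6230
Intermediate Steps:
89*r = 89*70 = 6230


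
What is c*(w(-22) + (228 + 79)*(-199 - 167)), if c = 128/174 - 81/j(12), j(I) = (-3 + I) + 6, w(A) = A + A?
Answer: 228071774/435 ≈ 5.2430e+5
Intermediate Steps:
w(A) = 2*A
j(I) = 3 + I
c = -2029/435 (c = 128/174 - 81/(3 + 12) = 128*(1/174) - 81/15 = 64/87 - 81*1/15 = 64/87 - 27/5 = -2029/435 ≈ -4.6644)
c*(w(-22) + (228 + 79)*(-199 - 167)) = -2029*(2*(-22) + (228 + 79)*(-199 - 167))/435 = -2029*(-44 + 307*(-366))/435 = -2029*(-44 - 112362)/435 = -2029/435*(-112406) = 228071774/435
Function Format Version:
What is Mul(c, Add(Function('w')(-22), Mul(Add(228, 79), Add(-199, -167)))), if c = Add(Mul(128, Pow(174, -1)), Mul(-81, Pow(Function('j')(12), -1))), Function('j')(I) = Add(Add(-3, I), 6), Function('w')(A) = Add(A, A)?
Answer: Rational(228071774, 435) ≈ 5.2430e+5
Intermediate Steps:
Function('w')(A) = Mul(2, A)
Function('j')(I) = Add(3, I)
c = Rational(-2029, 435) (c = Add(Mul(128, Pow(174, -1)), Mul(-81, Pow(Add(3, 12), -1))) = Add(Mul(128, Rational(1, 174)), Mul(-81, Pow(15, -1))) = Add(Rational(64, 87), Mul(-81, Rational(1, 15))) = Add(Rational(64, 87), Rational(-27, 5)) = Rational(-2029, 435) ≈ -4.6644)
Mul(c, Add(Function('w')(-22), Mul(Add(228, 79), Add(-199, -167)))) = Mul(Rational(-2029, 435), Add(Mul(2, -22), Mul(Add(228, 79), Add(-199, -167)))) = Mul(Rational(-2029, 435), Add(-44, Mul(307, -366))) = Mul(Rational(-2029, 435), Add(-44, -112362)) = Mul(Rational(-2029, 435), -112406) = Rational(228071774, 435)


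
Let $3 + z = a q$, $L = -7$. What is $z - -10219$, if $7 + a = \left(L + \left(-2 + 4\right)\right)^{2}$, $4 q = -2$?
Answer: $10207$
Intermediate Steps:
$q = - \frac{1}{2}$ ($q = \frac{1}{4} \left(-2\right) = - \frac{1}{2} \approx -0.5$)
$a = 18$ ($a = -7 + \left(-7 + \left(-2 + 4\right)\right)^{2} = -7 + \left(-7 + 2\right)^{2} = -7 + \left(-5\right)^{2} = -7 + 25 = 18$)
$z = -12$ ($z = -3 + 18 \left(- \frac{1}{2}\right) = -3 - 9 = -12$)
$z - -10219 = -12 - -10219 = -12 + 10219 = 10207$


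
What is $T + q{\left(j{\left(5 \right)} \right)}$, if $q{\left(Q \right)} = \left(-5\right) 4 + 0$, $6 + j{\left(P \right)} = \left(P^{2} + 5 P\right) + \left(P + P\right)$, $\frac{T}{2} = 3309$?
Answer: $6598$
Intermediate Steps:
$T = 6618$ ($T = 2 \cdot 3309 = 6618$)
$j{\left(P \right)} = -6 + P^{2} + 7 P$ ($j{\left(P \right)} = -6 + \left(\left(P^{2} + 5 P\right) + \left(P + P\right)\right) = -6 + \left(\left(P^{2} + 5 P\right) + 2 P\right) = -6 + \left(P^{2} + 7 P\right) = -6 + P^{2} + 7 P$)
$q{\left(Q \right)} = -20$ ($q{\left(Q \right)} = -20 + 0 = -20$)
$T + q{\left(j{\left(5 \right)} \right)} = 6618 - 20 = 6598$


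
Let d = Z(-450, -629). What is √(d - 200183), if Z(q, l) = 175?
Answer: 2*I*√50002 ≈ 447.22*I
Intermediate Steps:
d = 175
√(d - 200183) = √(175 - 200183) = √(-200008) = 2*I*√50002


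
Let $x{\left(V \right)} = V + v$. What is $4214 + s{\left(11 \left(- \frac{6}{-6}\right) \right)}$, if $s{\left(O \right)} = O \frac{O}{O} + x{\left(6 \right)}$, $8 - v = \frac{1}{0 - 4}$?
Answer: $\frac{16957}{4} \approx 4239.3$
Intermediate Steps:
$v = \frac{33}{4}$ ($v = 8 - \frac{1}{0 - 4} = 8 - \frac{1}{-4} = 8 - - \frac{1}{4} = 8 + \frac{1}{4} = \frac{33}{4} \approx 8.25$)
$x{\left(V \right)} = \frac{33}{4} + V$ ($x{\left(V \right)} = V + \frac{33}{4} = \frac{33}{4} + V$)
$s{\left(O \right)} = \frac{57}{4} + O$ ($s{\left(O \right)} = O \frac{O}{O} + \left(\frac{33}{4} + 6\right) = O 1 + \frac{57}{4} = O + \frac{57}{4} = \frac{57}{4} + O$)
$4214 + s{\left(11 \left(- \frac{6}{-6}\right) \right)} = 4214 + \left(\frac{57}{4} + 11 \left(- \frac{6}{-6}\right)\right) = 4214 + \left(\frac{57}{4} + 11 \left(\left(-6\right) \left(- \frac{1}{6}\right)\right)\right) = 4214 + \left(\frac{57}{4} + 11 \cdot 1\right) = 4214 + \left(\frac{57}{4} + 11\right) = 4214 + \frac{101}{4} = \frac{16957}{4}$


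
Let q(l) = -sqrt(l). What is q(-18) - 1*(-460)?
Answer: 460 - 3*I*sqrt(2) ≈ 460.0 - 4.2426*I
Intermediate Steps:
q(-18) - 1*(-460) = -sqrt(-18) - 1*(-460) = -3*I*sqrt(2) + 460 = 460 - 3*I*sqrt(2)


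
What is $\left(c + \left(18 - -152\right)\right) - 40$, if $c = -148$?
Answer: $-18$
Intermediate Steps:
$\left(c + \left(18 - -152\right)\right) - 40 = \left(-148 + \left(18 - -152\right)\right) - 40 = \left(-148 + \left(18 + 152\right)\right) - 40 = \left(-148 + 170\right) - 40 = 22 - 40 = -18$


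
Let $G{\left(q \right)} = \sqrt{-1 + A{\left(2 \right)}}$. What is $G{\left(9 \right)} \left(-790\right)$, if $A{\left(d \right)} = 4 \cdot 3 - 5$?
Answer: $- 790 \sqrt{6} \approx -1935.1$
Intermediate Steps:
$A{\left(d \right)} = 7$ ($A{\left(d \right)} = 12 - 5 = 7$)
$G{\left(q \right)} = \sqrt{6}$ ($G{\left(q \right)} = \sqrt{-1 + 7} = \sqrt{6}$)
$G{\left(9 \right)} \left(-790\right) = \sqrt{6} \left(-790\right) = - 790 \sqrt{6}$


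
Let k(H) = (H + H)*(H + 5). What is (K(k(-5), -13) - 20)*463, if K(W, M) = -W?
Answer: -9260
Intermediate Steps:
k(H) = 2*H*(5 + H) (k(H) = (2*H)*(5 + H) = 2*H*(5 + H))
(K(k(-5), -13) - 20)*463 = (-2*(-5)*(5 - 5) - 20)*463 = (-2*(-5)*0 - 20)*463 = (-1*0 - 20)*463 = (0 - 20)*463 = -20*463 = -9260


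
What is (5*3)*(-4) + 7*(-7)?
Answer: -109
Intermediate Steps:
(5*3)*(-4) + 7*(-7) = 15*(-4) - 49 = -60 - 49 = -109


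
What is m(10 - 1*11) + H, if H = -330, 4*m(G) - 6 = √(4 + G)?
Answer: -657/2 + √3/4 ≈ -328.07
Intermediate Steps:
m(G) = 3/2 + √(4 + G)/4
m(10 - 1*11) + H = (3/2 + √(4 + (10 - 1*11))/4) - 330 = (3/2 + √(4 + (10 - 11))/4) - 330 = (3/2 + √(4 - 1)/4) - 330 = (3/2 + √3/4) - 330 = -657/2 + √3/4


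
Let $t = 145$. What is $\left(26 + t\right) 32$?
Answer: $5472$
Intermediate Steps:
$\left(26 + t\right) 32 = \left(26 + 145\right) 32 = 171 \cdot 32 = 5472$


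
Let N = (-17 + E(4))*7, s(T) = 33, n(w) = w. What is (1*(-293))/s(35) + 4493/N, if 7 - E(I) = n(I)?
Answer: -176983/3234 ≈ -54.726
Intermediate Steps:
E(I) = 7 - I
N = -98 (N = (-17 + (7 - 1*4))*7 = (-17 + (7 - 4))*7 = (-17 + 3)*7 = -14*7 = -98)
(1*(-293))/s(35) + 4493/N = (1*(-293))/33 + 4493/(-98) = -293*1/33 + 4493*(-1/98) = -293/33 - 4493/98 = -176983/3234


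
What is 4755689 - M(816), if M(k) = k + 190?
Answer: 4754683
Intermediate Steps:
M(k) = 190 + k
4755689 - M(816) = 4755689 - (190 + 816) = 4755689 - 1*1006 = 4755689 - 1006 = 4754683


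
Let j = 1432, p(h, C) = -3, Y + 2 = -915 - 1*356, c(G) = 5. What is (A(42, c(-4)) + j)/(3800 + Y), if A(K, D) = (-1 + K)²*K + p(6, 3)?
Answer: 72031/2527 ≈ 28.505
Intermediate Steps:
Y = -1273 (Y = -2 + (-915 - 1*356) = -2 + (-915 - 356) = -2 - 1271 = -1273)
A(K, D) = -3 + K*(-1 + K)² (A(K, D) = (-1 + K)²*K - 3 = K*(-1 + K)² - 3 = -3 + K*(-1 + K)²)
(A(42, c(-4)) + j)/(3800 + Y) = ((-3 + 42*(-1 + 42)²) + 1432)/(3800 - 1273) = ((-3 + 42*41²) + 1432)/2527 = ((-3 + 42*1681) + 1432)*(1/2527) = ((-3 + 70602) + 1432)*(1/2527) = (70599 + 1432)*(1/2527) = 72031*(1/2527) = 72031/2527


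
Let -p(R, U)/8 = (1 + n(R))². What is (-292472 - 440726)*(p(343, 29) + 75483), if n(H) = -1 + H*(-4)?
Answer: 10985937487622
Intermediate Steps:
n(H) = -1 - 4*H
p(R, U) = -128*R² (p(R, U) = -8*(1 + (-1 - 4*R))² = -8*16*R² = -128*R²)
(-292472 - 440726)*(p(343, 29) + 75483) = (-292472 - 440726)*(-128*343² + 75483) = -733198*(-128*117649 + 75483) = -733198*(-15059072 + 75483) = -733198*(-14983589) = 10985937487622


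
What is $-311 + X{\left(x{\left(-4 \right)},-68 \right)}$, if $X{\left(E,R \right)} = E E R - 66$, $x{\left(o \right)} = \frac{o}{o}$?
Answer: $-445$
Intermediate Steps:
$x{\left(o \right)} = 1$
$X{\left(E,R \right)} = -66 + R E^{2}$ ($X{\left(E,R \right)} = E^{2} R - 66 = R E^{2} - 66 = -66 + R E^{2}$)
$-311 + X{\left(x{\left(-4 \right)},-68 \right)} = -311 - \left(66 + 68 \cdot 1^{2}\right) = -311 - 134 = -445$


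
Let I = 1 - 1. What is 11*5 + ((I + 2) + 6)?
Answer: 63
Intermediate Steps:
I = 0
11*5 + ((I + 2) + 6) = 11*5 + ((0 + 2) + 6) = 55 + (2 + 6) = 55 + 8 = 63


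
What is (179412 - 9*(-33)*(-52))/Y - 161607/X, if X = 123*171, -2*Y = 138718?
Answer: -4885879619/486275949 ≈ -10.048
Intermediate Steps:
Y = -69359 (Y = -½*138718 = -69359)
X = 21033
(179412 - 9*(-33)*(-52))/Y - 161607/X = (179412 - 9*(-33)*(-52))/(-69359) - 161607/21033 = (179412 + 297*(-52))*(-1/69359) - 161607*1/21033 = (179412 - 15444)*(-1/69359) - 53869/7011 = 163968*(-1/69359) - 53869/7011 = -163968/69359 - 53869/7011 = -4885879619/486275949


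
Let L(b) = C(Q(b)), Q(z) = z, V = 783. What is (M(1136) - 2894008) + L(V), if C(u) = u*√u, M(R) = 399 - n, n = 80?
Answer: -2893689 + 2349*√87 ≈ -2.8718e+6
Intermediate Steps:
M(R) = 319 (M(R) = 399 - 1*80 = 399 - 80 = 319)
C(u) = u^(3/2)
L(b) = b^(3/2)
(M(1136) - 2894008) + L(V) = (319 - 2894008) + 783^(3/2) = -2893689 + 2349*√87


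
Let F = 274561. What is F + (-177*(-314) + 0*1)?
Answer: 330139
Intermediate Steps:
F + (-177*(-314) + 0*1) = 274561 + (-177*(-314) + 0*1) = 274561 + (55578 + 0) = 274561 + 55578 = 330139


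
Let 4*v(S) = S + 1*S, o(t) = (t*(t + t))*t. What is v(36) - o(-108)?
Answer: 2519442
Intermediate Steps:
o(t) = 2*t**3 (o(t) = (t*(2*t))*t = (2*t**2)*t = 2*t**3)
v(S) = S/2 (v(S) = (S + 1*S)/4 = (S + S)/4 = (2*S)/4 = S/2)
v(36) - o(-108) = (1/2)*36 - 2*(-108)**3 = 18 - 2*(-1259712) = 18 - 1*(-2519424) = 18 + 2519424 = 2519442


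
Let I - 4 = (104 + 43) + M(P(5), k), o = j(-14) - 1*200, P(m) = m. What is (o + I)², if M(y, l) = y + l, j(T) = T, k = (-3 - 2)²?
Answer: 1089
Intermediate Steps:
k = 25 (k = (-5)² = 25)
M(y, l) = l + y
o = -214 (o = -14 - 1*200 = -14 - 200 = -214)
I = 181 (I = 4 + ((104 + 43) + (25 + 5)) = 4 + (147 + 30) = 4 + 177 = 181)
(o + I)² = (-214 + 181)² = (-33)² = 1089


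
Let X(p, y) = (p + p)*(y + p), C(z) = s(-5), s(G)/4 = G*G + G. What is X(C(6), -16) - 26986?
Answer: -16746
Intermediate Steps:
s(G) = 4*G + 4*G**2 (s(G) = 4*(G*G + G) = 4*(G**2 + G) = 4*(G + G**2) = 4*G + 4*G**2)
C(z) = 80 (C(z) = 4*(-5)*(1 - 5) = 4*(-5)*(-4) = 80)
X(p, y) = 2*p*(p + y) (X(p, y) = (2*p)*(p + y) = 2*p*(p + y))
X(C(6), -16) - 26986 = 2*80*(80 - 16) - 26986 = 2*80*64 - 26986 = 10240 - 26986 = -16746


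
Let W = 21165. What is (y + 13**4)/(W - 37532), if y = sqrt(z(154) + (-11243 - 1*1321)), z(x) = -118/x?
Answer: -2197/1259 - I*sqrt(74496499)/1260259 ≈ -1.745 - 0.0068487*I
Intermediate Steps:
y = I*sqrt(74496499)/77 (y = sqrt(-118/154 + (-11243 - 1*1321)) = sqrt(-118*1/154 + (-11243 - 1321)) = sqrt(-59/77 - 12564) = sqrt(-967487/77) = I*sqrt(74496499)/77 ≈ 112.09*I)
(y + 13**4)/(W - 37532) = (I*sqrt(74496499)/77 + 13**4)/(21165 - 37532) = (I*sqrt(74496499)/77 + 28561)/(-16367) = (28561 + I*sqrt(74496499)/77)*(-1/16367) = -2197/1259 - I*sqrt(74496499)/1260259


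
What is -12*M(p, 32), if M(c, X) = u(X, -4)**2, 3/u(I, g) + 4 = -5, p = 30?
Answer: -4/3 ≈ -1.3333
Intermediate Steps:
u(I, g) = -1/3 (u(I, g) = 3/(-4 - 5) = 3/(-9) = 3*(-1/9) = -1/3)
M(c, X) = 1/9 (M(c, X) = (-1/3)**2 = 1/9)
-12*M(p, 32) = -12*1/9 = -4/3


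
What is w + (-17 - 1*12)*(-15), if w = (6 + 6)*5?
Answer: 495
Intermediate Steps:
w = 60 (w = 12*5 = 60)
w + (-17 - 1*12)*(-15) = 60 + (-17 - 1*12)*(-15) = 60 + (-17 - 12)*(-15) = 60 - 29*(-15) = 60 + 435 = 495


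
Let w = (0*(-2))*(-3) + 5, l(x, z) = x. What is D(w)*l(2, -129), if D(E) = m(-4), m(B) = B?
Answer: -8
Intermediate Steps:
w = 5 (w = 0*(-3) + 5 = 0 + 5 = 5)
D(E) = -4
D(w)*l(2, -129) = -4*2 = -8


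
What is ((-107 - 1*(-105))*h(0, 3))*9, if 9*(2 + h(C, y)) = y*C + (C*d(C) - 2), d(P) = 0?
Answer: 40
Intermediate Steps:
h(C, y) = -20/9 + C*y/9 (h(C, y) = -2 + (y*C + (C*0 - 2))/9 = -2 + (C*y + (0 - 2))/9 = -2 + (C*y - 2)/9 = -2 + (-2 + C*y)/9 = -2 + (-2/9 + C*y/9) = -20/9 + C*y/9)
((-107 - 1*(-105))*h(0, 3))*9 = ((-107 - 1*(-105))*(-20/9 + (⅑)*0*3))*9 = ((-107 + 105)*(-20/9 + 0))*9 = -2*(-20/9)*9 = (40/9)*9 = 40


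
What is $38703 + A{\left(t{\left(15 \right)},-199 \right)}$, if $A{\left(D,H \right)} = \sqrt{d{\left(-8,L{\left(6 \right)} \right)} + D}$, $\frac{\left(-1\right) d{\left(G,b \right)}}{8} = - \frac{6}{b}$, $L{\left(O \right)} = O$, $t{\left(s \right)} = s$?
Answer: $38703 + \sqrt{23} \approx 38708.0$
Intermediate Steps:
$d{\left(G,b \right)} = \frac{48}{b}$ ($d{\left(G,b \right)} = - 8 \left(- \frac{6}{b}\right) = \frac{48}{b}$)
$A{\left(D,H \right)} = \sqrt{8 + D}$ ($A{\left(D,H \right)} = \sqrt{\frac{48}{6} + D} = \sqrt{48 \cdot \frac{1}{6} + D} = \sqrt{8 + D}$)
$38703 + A{\left(t{\left(15 \right)},-199 \right)} = 38703 + \sqrt{8 + 15} = 38703 + \sqrt{23}$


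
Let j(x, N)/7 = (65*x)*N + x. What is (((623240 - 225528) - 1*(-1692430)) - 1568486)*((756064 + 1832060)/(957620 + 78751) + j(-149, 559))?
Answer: -975666875842790624/49351 ≈ -1.9770e+13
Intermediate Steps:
j(x, N) = 7*x + 455*N*x (j(x, N) = 7*((65*x)*N + x) = 7*(65*N*x + x) = 7*(x + 65*N*x) = 7*x + 455*N*x)
(((623240 - 225528) - 1*(-1692430)) - 1568486)*((756064 + 1832060)/(957620 + 78751) + j(-149, 559)) = (((623240 - 225528) - 1*(-1692430)) - 1568486)*((756064 + 1832060)/(957620 + 78751) + 7*(-149)*(1 + 65*559)) = ((397712 + 1692430) - 1568486)*(2588124/1036371 + 7*(-149)*(1 + 36335)) = (2090142 - 1568486)*(2588124*(1/1036371) + 7*(-149)*36336) = 521656*(123244/49351 - 37898448) = 521656*(-1870326184004/49351) = -975666875842790624/49351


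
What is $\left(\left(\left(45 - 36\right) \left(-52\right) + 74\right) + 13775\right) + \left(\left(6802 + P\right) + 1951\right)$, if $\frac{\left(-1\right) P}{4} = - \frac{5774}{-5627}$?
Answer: $\frac{124524922}{5627} \approx 22130.0$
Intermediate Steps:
$P = - \frac{23096}{5627}$ ($P = - 4 \left(- \frac{5774}{-5627}\right) = - 4 \left(\left(-5774\right) \left(- \frac{1}{5627}\right)\right) = \left(-4\right) \frac{5774}{5627} = - \frac{23096}{5627} \approx -4.1045$)
$\left(\left(\left(45 - 36\right) \left(-52\right) + 74\right) + 13775\right) + \left(\left(6802 + P\right) + 1951\right) = \left(\left(\left(45 - 36\right) \left(-52\right) + 74\right) + 13775\right) + \left(\left(6802 - \frac{23096}{5627}\right) + 1951\right) = \left(\left(9 \left(-52\right) + 74\right) + 13775\right) + \left(\frac{38251758}{5627} + 1951\right) = \left(\left(-468 + 74\right) + 13775\right) + \frac{49230035}{5627} = \left(-394 + 13775\right) + \frac{49230035}{5627} = 13381 + \frac{49230035}{5627} = \frac{124524922}{5627}$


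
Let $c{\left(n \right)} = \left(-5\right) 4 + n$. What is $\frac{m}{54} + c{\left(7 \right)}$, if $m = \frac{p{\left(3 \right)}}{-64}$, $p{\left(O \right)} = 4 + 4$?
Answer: $- \frac{5617}{432} \approx -13.002$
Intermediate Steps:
$c{\left(n \right)} = -20 + n$
$p{\left(O \right)} = 8$
$m = - \frac{1}{8}$ ($m = \frac{8}{-64} = 8 \left(- \frac{1}{64}\right) = - \frac{1}{8} \approx -0.125$)
$\frac{m}{54} + c{\left(7 \right)} = \frac{1}{54} \left(- \frac{1}{8}\right) + \left(-20 + 7\right) = \frac{1}{54} \left(- \frac{1}{8}\right) - 13 = - \frac{1}{432} - 13 = - \frac{5617}{432}$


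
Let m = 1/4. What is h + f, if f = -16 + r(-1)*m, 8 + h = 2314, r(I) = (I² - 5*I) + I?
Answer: 9165/4 ≈ 2291.3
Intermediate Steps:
m = ¼ ≈ 0.25000
r(I) = I² - 4*I
h = 2306 (h = -8 + 2314 = 2306)
f = -59/4 (f = -16 - (-4 - 1)*(¼) = -16 - 1*(-5)*(¼) = -16 + 5*(¼) = -16 + 5/4 = -59/4 ≈ -14.750)
h + f = 2306 - 59/4 = 9165/4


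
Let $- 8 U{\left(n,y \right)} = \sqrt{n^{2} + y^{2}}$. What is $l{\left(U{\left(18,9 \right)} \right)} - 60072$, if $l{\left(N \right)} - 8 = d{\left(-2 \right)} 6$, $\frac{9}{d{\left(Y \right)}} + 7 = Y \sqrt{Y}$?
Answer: $\frac{2 \left(- 60064 \sqrt{2} + 210251 i\right)}{- 7 i + 2 \sqrt{2}} \approx -60071.0 + 2.6796 i$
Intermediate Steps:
$d{\left(Y \right)} = \frac{9}{-7 + Y^{\frac{3}{2}}}$ ($d{\left(Y \right)} = \frac{9}{-7 + Y \sqrt{Y}} = \frac{9}{-7 + Y^{\frac{3}{2}}}$)
$U{\left(n,y \right)} = - \frac{\sqrt{n^{2} + y^{2}}}{8}$
$l{\left(N \right)} = 8 + \frac{54}{-7 - 2 i \sqrt{2}}$ ($l{\left(N \right)} = 8 + \frac{9}{-7 + \left(-2\right)^{\frac{3}{2}}} \cdot 6 = 8 + \frac{9}{-7 - 2 i \sqrt{2}} \cdot 6 = 8 + \frac{54}{-7 - 2 i \sqrt{2}}$)
$l{\left(U{\left(18,9 \right)} \right)} - 60072 = \left(\frac{26}{19} + \frac{36 i \sqrt{2}}{19}\right) - 60072 = - \frac{1141342}{19} + \frac{36 i \sqrt{2}}{19}$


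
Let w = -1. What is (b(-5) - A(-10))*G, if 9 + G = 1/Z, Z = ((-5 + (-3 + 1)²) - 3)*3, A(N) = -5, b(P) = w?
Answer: -109/3 ≈ -36.333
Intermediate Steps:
b(P) = -1
Z = -12 (Z = ((-5 + (-2)²) - 3)*3 = ((-5 + 4) - 3)*3 = (-1 - 3)*3 = -4*3 = -12)
G = -109/12 (G = -9 + 1/(-12) = -9 - 1/12 = -109/12 ≈ -9.0833)
(b(-5) - A(-10))*G = (-1 - 1*(-5))*(-109/12) = (-1 + 5)*(-109/12) = 4*(-109/12) = -109/3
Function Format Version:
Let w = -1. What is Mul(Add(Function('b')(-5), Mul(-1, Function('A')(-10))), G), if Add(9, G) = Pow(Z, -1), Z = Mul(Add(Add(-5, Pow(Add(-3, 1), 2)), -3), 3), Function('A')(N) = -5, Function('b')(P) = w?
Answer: Rational(-109, 3) ≈ -36.333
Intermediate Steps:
Function('b')(P) = -1
Z = -12 (Z = Mul(Add(Add(-5, Pow(-2, 2)), -3), 3) = Mul(Add(Add(-5, 4), -3), 3) = Mul(Add(-1, -3), 3) = Mul(-4, 3) = -12)
G = Rational(-109, 12) (G = Add(-9, Pow(-12, -1)) = Add(-9, Rational(-1, 12)) = Rational(-109, 12) ≈ -9.0833)
Mul(Add(Function('b')(-5), Mul(-1, Function('A')(-10))), G) = Mul(Add(-1, Mul(-1, -5)), Rational(-109, 12)) = Mul(Add(-1, 5), Rational(-109, 12)) = Mul(4, Rational(-109, 12)) = Rational(-109, 3)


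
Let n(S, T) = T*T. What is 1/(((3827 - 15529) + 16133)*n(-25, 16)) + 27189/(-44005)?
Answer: -30841417499/49916455680 ≈ -0.61786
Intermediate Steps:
n(S, T) = T**2
1/(((3827 - 15529) + 16133)*n(-25, 16)) + 27189/(-44005) = 1/(((3827 - 15529) + 16133)*(16**2)) + 27189/(-44005) = 1/((-11702 + 16133)*256) + 27189*(-1/44005) = (1/256)/4431 - 27189/44005 = (1/4431)*(1/256) - 27189/44005 = 1/1134336 - 27189/44005 = -30841417499/49916455680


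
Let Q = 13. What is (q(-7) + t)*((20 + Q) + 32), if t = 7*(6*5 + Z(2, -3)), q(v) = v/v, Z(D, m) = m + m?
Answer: 10985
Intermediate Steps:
Z(D, m) = 2*m
q(v) = 1
t = 168 (t = 7*(6*5 + 2*(-3)) = 7*(30 - 6) = 7*24 = 168)
(q(-7) + t)*((20 + Q) + 32) = (1 + 168)*((20 + 13) + 32) = 169*(33 + 32) = 169*65 = 10985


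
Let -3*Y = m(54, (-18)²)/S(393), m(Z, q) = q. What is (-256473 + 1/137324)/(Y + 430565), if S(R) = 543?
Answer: -6374801583431/10701965415196 ≈ -0.59567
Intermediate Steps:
Y = -36/181 (Y = -(-18)²/(3*543) = -108/543 = -⅓*108/181 = -36/181 ≈ -0.19889)
(-256473 + 1/137324)/(Y + 430565) = (-256473 + 1/137324)/(-36/181 + 430565) = (-256473 + 1/137324)/(77932229/181) = -35219898251/137324*181/77932229 = -6374801583431/10701965415196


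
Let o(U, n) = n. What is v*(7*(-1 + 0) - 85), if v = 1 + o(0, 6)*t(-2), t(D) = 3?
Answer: -1748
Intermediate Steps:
v = 19 (v = 1 + 6*3 = 1 + 18 = 19)
v*(7*(-1 + 0) - 85) = 19*(7*(-1 + 0) - 85) = 19*(7*(-1) - 85) = 19*(-7 - 85) = 19*(-92) = -1748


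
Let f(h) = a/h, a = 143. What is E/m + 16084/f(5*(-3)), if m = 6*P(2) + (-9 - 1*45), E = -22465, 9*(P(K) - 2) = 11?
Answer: -1188735/1144 ≈ -1039.1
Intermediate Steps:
P(K) = 29/9 (P(K) = 2 + (⅑)*11 = 2 + 11/9 = 29/9)
f(h) = 143/h
m = -104/3 (m = 6*(29/9) + (-9 - 1*45) = 58/3 + (-9 - 45) = 58/3 - 54 = -104/3 ≈ -34.667)
E/m + 16084/f(5*(-3)) = -22465/(-104/3) + 16084/((143/((5*(-3))))) = -22465*(-3/104) + 16084/((143/(-15))) = 67395/104 + 16084/((143*(-1/15))) = 67395/104 + 16084/(-143/15) = 67395/104 + 16084*(-15/143) = 67395/104 - 241260/143 = -1188735/1144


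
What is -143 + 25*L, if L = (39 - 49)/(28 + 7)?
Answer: -1051/7 ≈ -150.14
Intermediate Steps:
L = -2/7 (L = -10/35 = -10*1/35 = -2/7 ≈ -0.28571)
-143 + 25*L = -143 + 25*(-2/7) = -143 - 50/7 = -1051/7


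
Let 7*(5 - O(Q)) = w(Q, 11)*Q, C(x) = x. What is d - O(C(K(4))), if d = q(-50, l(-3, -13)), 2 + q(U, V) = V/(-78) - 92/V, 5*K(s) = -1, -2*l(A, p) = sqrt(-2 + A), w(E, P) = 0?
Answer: -7 - 28699*I*sqrt(5)/780 ≈ -7.0 - 82.273*I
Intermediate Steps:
l(A, p) = -sqrt(-2 + A)/2
K(s) = -1/5 (K(s) = (1/5)*(-1) = -1/5)
q(U, V) = -2 - 92/V - V/78 (q(U, V) = -2 + (V/(-78) - 92/V) = -2 + (V*(-1/78) - 92/V) = -2 + (-V/78 - 92/V) = -2 + (-92/V - V/78) = -2 - 92/V - V/78)
O(Q) = 5 (O(Q) = 5 - 0*Q = 5 - 1/7*0 = 5 + 0 = 5)
d = -2 - 28699*I*sqrt(5)/780 (d = -2 - 92*(-2/sqrt(-2 - 3)) - (-1)*sqrt(-2 - 3)/156 = -2 - 92*2*I*sqrt(5)/5 - (-1)*sqrt(-5)/156 = -2 - 92*2*I*sqrt(5)/5 - (-1)*I*sqrt(5)/156 = -2 - 184*I*sqrt(5)/5 + I*sqrt(5)/156 = -2 - 28699*I*sqrt(5)/780 ≈ -2.0 - 82.273*I)
d - O(C(K(4))) = (-2 - 28699*I*sqrt(5)/780) - 1*5 = (-2 - 28699*I*sqrt(5)/780) - 5 = -7 - 28699*I*sqrt(5)/780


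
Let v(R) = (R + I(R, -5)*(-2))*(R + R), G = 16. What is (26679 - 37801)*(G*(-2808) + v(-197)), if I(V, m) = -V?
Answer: -2090112972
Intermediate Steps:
v(R) = 6*R**2 (v(R) = (R - R*(-2))*(R + R) = (R + 2*R)*(2*R) = (3*R)*(2*R) = 6*R**2)
(26679 - 37801)*(G*(-2808) + v(-197)) = (26679 - 37801)*(16*(-2808) + 6*(-197)**2) = -11122*(-44928 + 6*38809) = -11122*(-44928 + 232854) = -11122*187926 = -2090112972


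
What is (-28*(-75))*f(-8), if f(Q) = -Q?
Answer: 16800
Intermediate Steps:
(-28*(-75))*f(-8) = (-28*(-75))*(-1*(-8)) = 2100*8 = 16800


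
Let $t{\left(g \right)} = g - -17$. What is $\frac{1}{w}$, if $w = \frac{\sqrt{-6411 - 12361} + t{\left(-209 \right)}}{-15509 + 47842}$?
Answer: $- \frac{221712}{1987} - \frac{87761 i \sqrt{13}}{3974} \approx -111.58 - 79.624 i$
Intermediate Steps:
$t{\left(g \right)} = 17 + g$ ($t{\left(g \right)} = g + 17 = 17 + g$)
$w = - \frac{192}{32333} + \frac{38 i \sqrt{13}}{32333}$ ($w = \frac{\sqrt{-6411 - 12361} + \left(17 - 209\right)}{-15509 + 47842} = \frac{\sqrt{-6411 - 12361} - 192}{32333} = \left(\sqrt{-18772} - 192\right) \frac{1}{32333} = \left(38 i \sqrt{13} - 192\right) \frac{1}{32333} = \left(-192 + 38 i \sqrt{13}\right) \frac{1}{32333} = - \frac{192}{32333} + \frac{38 i \sqrt{13}}{32333} \approx -0.0059382 + 0.0042375 i$)
$\frac{1}{w} = \frac{1}{- \frac{192}{32333} + \frac{38 i \sqrt{13}}{32333}}$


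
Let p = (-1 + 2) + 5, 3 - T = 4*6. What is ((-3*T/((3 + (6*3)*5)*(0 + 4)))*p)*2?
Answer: 63/31 ≈ 2.0323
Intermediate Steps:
T = -21 (T = 3 - 4*6 = 3 - 1*24 = 3 - 24 = -21)
p = 6 (p = 1 + 5 = 6)
((-3*T/((3 + (6*3)*5)*(0 + 4)))*p)*2 = (-(-63)/((3 + (6*3)*5)*(0 + 4))*6)*2 = (-(-63)/((3 + 18*5)*4)*6)*2 = (-(-63)/((3 + 90)*4)*6)*2 = (-(-63)/(93*4)*6)*2 = (-(-63)/372*6)*2 = (-3*(-7/124)*6)*2 = ((21/124)*6)*2 = (63/62)*2 = 63/31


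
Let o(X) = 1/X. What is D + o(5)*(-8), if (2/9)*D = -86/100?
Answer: -547/100 ≈ -5.4700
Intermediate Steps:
D = -387/100 (D = 9*(-86/100)/2 = 9*(-86*1/100)/2 = (9/2)*(-43/50) = -387/100 ≈ -3.8700)
D + o(5)*(-8) = -387/100 - 8/5 = -547/100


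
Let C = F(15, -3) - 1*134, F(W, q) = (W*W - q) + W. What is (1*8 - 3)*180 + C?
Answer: 1009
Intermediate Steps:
F(W, q) = W + W² - q (F(W, q) = (W² - q) + W = W + W² - q)
C = 109 (C = (15 + 15² - 1*(-3)) - 1*134 = (15 + 225 + 3) - 134 = 243 - 134 = 109)
(1*8 - 3)*180 + C = (1*8 - 3)*180 + 109 = (8 - 3)*180 + 109 = 5*180 + 109 = 900 + 109 = 1009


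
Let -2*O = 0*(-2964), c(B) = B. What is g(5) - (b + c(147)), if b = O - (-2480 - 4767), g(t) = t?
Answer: -7389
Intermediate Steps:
O = 0 (O = -0*(-2964) = -½*0 = 0)
b = 7247 (b = 0 - (-2480 - 4767) = 0 - 1*(-7247) = 0 + 7247 = 7247)
g(5) - (b + c(147)) = 5 - (7247 + 147) = 5 - 1*7394 = 5 - 7394 = -7389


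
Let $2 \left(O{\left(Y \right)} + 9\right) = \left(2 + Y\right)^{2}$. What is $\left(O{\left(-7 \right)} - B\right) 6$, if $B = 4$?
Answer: $-3$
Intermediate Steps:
$O{\left(Y \right)} = -9 + \frac{\left(2 + Y\right)^{2}}{2}$
$\left(O{\left(-7 \right)} - B\right) 6 = \left(\left(-9 + \frac{\left(2 - 7\right)^{2}}{2}\right) - 4\right) 6 = \left(\left(-9 + \frac{\left(-5\right)^{2}}{2}\right) - 4\right) 6 = \left(\left(-9 + \frac{1}{2} \cdot 25\right) - 4\right) 6 = \left(\left(-9 + \frac{25}{2}\right) - 4\right) 6 = \left(\frac{7}{2} - 4\right) 6 = \left(- \frac{1}{2}\right) 6 = -3$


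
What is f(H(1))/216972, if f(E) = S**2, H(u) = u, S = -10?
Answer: 25/54243 ≈ 0.00046089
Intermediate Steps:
f(E) = 100 (f(E) = (-10)**2 = 100)
f(H(1))/216972 = 100/216972 = 100*(1/216972) = 25/54243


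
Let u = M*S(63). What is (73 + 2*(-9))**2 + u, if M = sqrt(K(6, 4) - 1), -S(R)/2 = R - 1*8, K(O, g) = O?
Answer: 3025 - 110*sqrt(5) ≈ 2779.0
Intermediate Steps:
S(R) = 16 - 2*R (S(R) = -2*(R - 1*8) = -2*(R - 8) = -2*(-8 + R) = 16 - 2*R)
M = sqrt(5) (M = sqrt(6 - 1) = sqrt(5) ≈ 2.2361)
u = -110*sqrt(5) (u = sqrt(5)*(16 - 2*63) = sqrt(5)*(16 - 126) = sqrt(5)*(-110) = -110*sqrt(5) ≈ -245.97)
(73 + 2*(-9))**2 + u = (73 + 2*(-9))**2 - 110*sqrt(5) = (73 - 18)**2 - 110*sqrt(5) = 55**2 - 110*sqrt(5) = 3025 - 110*sqrt(5)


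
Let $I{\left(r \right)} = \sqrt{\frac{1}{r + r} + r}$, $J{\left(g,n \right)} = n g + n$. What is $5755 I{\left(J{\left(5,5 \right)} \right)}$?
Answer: $\frac{1151 \sqrt{27015}}{6} \approx 31530.0$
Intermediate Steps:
$J{\left(g,n \right)} = n + g n$ ($J{\left(g,n \right)} = g n + n = n + g n$)
$I{\left(r \right)} = \sqrt{r + \frac{1}{2 r}}$ ($I{\left(r \right)} = \sqrt{\frac{1}{2 r} + r} = \sqrt{r + \frac{1}{2 r}}$)
$5755 I{\left(J{\left(5,5 \right)} \right)} = 5755 \frac{\sqrt{\frac{2}{5 \left(1 + 5\right)} + 4 \cdot 5 \left(1 + 5\right)}}{2} = 5755 \frac{\sqrt{\frac{2}{5 \cdot 6} + 4 \cdot 5 \cdot 6}}{2} = 5755 \frac{\sqrt{\frac{2}{30} + 4 \cdot 30}}{2} = 5755 \frac{\sqrt{2 \cdot \frac{1}{30} + 120}}{2} = 5755 \frac{\sqrt{\frac{1}{15} + 120}}{2} = 5755 \frac{\sqrt{\frac{1801}{15}}}{2} = 5755 \frac{\frac{1}{15} \sqrt{27015}}{2} = 5755 \frac{\sqrt{27015}}{30} = \frac{1151 \sqrt{27015}}{6}$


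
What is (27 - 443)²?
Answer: 173056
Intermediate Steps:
(27 - 443)² = (-416)² = 173056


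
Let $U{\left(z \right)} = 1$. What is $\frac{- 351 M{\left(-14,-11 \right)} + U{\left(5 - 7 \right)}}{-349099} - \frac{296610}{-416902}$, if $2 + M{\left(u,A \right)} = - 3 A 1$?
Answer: $\frac{54041074075}{72770035649} \approx 0.74263$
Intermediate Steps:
$M{\left(u,A \right)} = -2 - 3 A$ ($M{\left(u,A \right)} = -2 + - 3 A 1 = -2 - 3 A$)
$\frac{- 351 M{\left(-14,-11 \right)} + U{\left(5 - 7 \right)}}{-349099} - \frac{296610}{-416902} = \frac{- 351 \left(-2 - -33\right) + 1}{-349099} - \frac{296610}{-416902} = \left(- 351 \left(-2 + 33\right) + 1\right) \left(- \frac{1}{349099}\right) - - \frac{148305}{208451} = \left(\left(-351\right) 31 + 1\right) \left(- \frac{1}{349099}\right) + \frac{148305}{208451} = \left(-10881 + 1\right) \left(- \frac{1}{349099}\right) + \frac{148305}{208451} = \left(-10880\right) \left(- \frac{1}{349099}\right) + \frac{148305}{208451} = \frac{10880}{349099} + \frac{148305}{208451} = \frac{54041074075}{72770035649}$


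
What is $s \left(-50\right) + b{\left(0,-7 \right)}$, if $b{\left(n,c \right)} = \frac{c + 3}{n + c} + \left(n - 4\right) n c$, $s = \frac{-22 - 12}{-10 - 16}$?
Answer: $- \frac{5898}{91} \approx -64.813$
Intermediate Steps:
$s = \frac{17}{13}$ ($s = - \frac{34}{-26} = \left(-34\right) \left(- \frac{1}{26}\right) = \frac{17}{13} \approx 1.3077$)
$b{\left(n,c \right)} = \frac{3 + c}{c + n} + c n \left(-4 + n\right)$ ($b{\left(n,c \right)} = \frac{3 + c}{c + n} + \left(-4 + n\right) c n = \frac{3 + c}{c + n} + c n \left(-4 + n\right)$)
$s \left(-50\right) + b{\left(0,-7 \right)} = \frac{17}{13} \left(-50\right) + \frac{3 - 7 - 7 \cdot 0^{3} + \left(-7\right)^{2} \cdot 0^{2} - - 28 \cdot 0^{2} - 0 \left(-7\right)^{2}}{-7 + 0} = - \frac{850}{13} + \frac{3 - 7 - 0 + 49 \cdot 0 - \left(-28\right) 0 - 0 \cdot 49}{-7} = - \frac{850}{13} - \frac{3 - 7 + 0 + 0 + 0 + 0}{7} = - \frac{850}{13} - - \frac{4}{7} = - \frac{850}{13} + \frac{4}{7} = - \frac{5898}{91}$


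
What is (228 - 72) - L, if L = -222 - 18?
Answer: 396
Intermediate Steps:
L = -240
(228 - 72) - L = (228 - 72) - 1*(-240) = 156 + 240 = 396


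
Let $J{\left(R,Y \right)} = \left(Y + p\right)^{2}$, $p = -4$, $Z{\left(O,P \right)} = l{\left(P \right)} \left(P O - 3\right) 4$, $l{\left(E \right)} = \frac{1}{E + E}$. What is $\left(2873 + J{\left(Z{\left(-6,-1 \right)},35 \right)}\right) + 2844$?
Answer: $6678$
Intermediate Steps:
$l{\left(E \right)} = \frac{1}{2 E}$
$Z{\left(O,P \right)} = \frac{2 \left(-3 + O P\right)}{P}$ ($Z{\left(O,P \right)} = \frac{1}{2 P} \left(P O - 3\right) 4 = \frac{1}{2 P} \left(O P - 3\right) 4 = \frac{1}{2 P} \left(-3 + O P\right) 4 = \frac{-3 + O P}{2 P} 4 = \frac{2 \left(-3 + O P\right)}{P}$)
$J{\left(R,Y \right)} = \left(-4 + Y\right)^{2}$ ($J{\left(R,Y \right)} = \left(Y - 4\right)^{2} = \left(-4 + Y\right)^{2}$)
$\left(2873 + J{\left(Z{\left(-6,-1 \right)},35 \right)}\right) + 2844 = \left(2873 + \left(-4 + 35\right)^{2}\right) + 2844 = \left(2873 + 31^{2}\right) + 2844 = \left(2873 + 961\right) + 2844 = 3834 + 2844 = 6678$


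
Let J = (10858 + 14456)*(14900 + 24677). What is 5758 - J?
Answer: -1001846420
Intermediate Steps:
J = 1001852178 (J = 25314*39577 = 1001852178)
5758 - J = 5758 - 1*1001852178 = 5758 - 1001852178 = -1001846420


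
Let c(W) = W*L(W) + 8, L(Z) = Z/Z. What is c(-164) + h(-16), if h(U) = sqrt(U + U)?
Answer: -156 + 4*I*sqrt(2) ≈ -156.0 + 5.6569*I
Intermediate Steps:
L(Z) = 1
h(U) = sqrt(2)*sqrt(U) (h(U) = sqrt(2*U) = sqrt(2)*sqrt(U))
c(W) = 8 + W (c(W) = W*1 + 8 = W + 8 = 8 + W)
c(-164) + h(-16) = (8 - 164) + sqrt(2)*sqrt(-16) = -156 + sqrt(2)*(4*I) = -156 + 4*I*sqrt(2)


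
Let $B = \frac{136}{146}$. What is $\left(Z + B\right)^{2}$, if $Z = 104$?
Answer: $\frac{58675600}{5329} \approx 11011.0$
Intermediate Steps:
$B = \frac{68}{73}$ ($B = 136 \cdot \frac{1}{146} = \frac{68}{73} \approx 0.93151$)
$\left(Z + B\right)^{2} = \left(104 + \frac{68}{73}\right)^{2} = \left(\frac{7660}{73}\right)^{2} = \frac{58675600}{5329}$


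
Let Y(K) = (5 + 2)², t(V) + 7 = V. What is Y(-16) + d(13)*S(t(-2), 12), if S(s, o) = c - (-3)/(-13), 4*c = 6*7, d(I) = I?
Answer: 365/2 ≈ 182.50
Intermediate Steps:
t(V) = -7 + V
Y(K) = 49 (Y(K) = 7² = 49)
c = 21/2 (c = (6*7)/4 = (¼)*42 = 21/2 ≈ 10.500)
S(s, o) = 267/26 (S(s, o) = 21/2 - (-3)/(-13) = 21/2 - (-3)*(-1)/13 = 21/2 - 1*3/13 = 21/2 - 3/13 = 267/26)
Y(-16) + d(13)*S(t(-2), 12) = 49 + 13*(267/26) = 49 + 267/2 = 365/2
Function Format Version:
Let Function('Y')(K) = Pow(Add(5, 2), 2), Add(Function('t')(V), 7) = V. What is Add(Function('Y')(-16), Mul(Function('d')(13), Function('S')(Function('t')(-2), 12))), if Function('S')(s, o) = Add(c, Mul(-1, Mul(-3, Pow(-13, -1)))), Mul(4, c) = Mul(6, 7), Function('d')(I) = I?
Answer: Rational(365, 2) ≈ 182.50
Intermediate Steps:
Function('t')(V) = Add(-7, V)
Function('Y')(K) = 49 (Function('Y')(K) = Pow(7, 2) = 49)
c = Rational(21, 2) (c = Mul(Rational(1, 4), Mul(6, 7)) = Mul(Rational(1, 4), 42) = Rational(21, 2) ≈ 10.500)
Function('S')(s, o) = Rational(267, 26) (Function('S')(s, o) = Add(Rational(21, 2), Mul(-1, Mul(-3, Pow(-13, -1)))) = Add(Rational(21, 2), Mul(-1, Mul(-3, Rational(-1, 13)))) = Add(Rational(21, 2), Mul(-1, Rational(3, 13))) = Add(Rational(21, 2), Rational(-3, 13)) = Rational(267, 26))
Add(Function('Y')(-16), Mul(Function('d')(13), Function('S')(Function('t')(-2), 12))) = Add(49, Mul(13, Rational(267, 26))) = Add(49, Rational(267, 2)) = Rational(365, 2)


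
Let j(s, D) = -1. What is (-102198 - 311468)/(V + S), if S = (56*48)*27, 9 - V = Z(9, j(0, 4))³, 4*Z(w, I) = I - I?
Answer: -413666/72585 ≈ -5.6991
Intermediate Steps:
Z(w, I) = 0 (Z(w, I) = (I - I)/4 = (¼)*0 = 0)
V = 9 (V = 9 - 1*0³ = 9 - 1*0 = 9 + 0 = 9)
S = 72576 (S = 2688*27 = 72576)
(-102198 - 311468)/(V + S) = (-102198 - 311468)/(9 + 72576) = -413666/72585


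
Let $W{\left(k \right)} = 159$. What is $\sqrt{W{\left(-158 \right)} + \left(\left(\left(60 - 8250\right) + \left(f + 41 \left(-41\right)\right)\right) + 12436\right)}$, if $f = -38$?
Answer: $\sqrt{2686} \approx 51.827$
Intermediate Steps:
$\sqrt{W{\left(-158 \right)} + \left(\left(\left(60 - 8250\right) + \left(f + 41 \left(-41\right)\right)\right) + 12436\right)} = \sqrt{159 + \left(\left(\left(60 - 8250\right) + \left(-38 + 41 \left(-41\right)\right)\right) + 12436\right)} = \sqrt{159 + \left(\left(-8190 - 1719\right) + 12436\right)} = \sqrt{159 + \left(-9909 + 12436\right)} = \sqrt{159 + 2527} = \sqrt{2686}$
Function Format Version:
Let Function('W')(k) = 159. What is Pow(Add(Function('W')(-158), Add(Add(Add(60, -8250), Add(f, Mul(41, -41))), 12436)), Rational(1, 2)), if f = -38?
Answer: Pow(2686, Rational(1, 2)) ≈ 51.827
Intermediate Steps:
Pow(Add(Function('W')(-158), Add(Add(Add(60, -8250), Add(f, Mul(41, -41))), 12436)), Rational(1, 2)) = Pow(Add(159, Add(Add(Add(60, -8250), Add(-38, Mul(41, -41))), 12436)), Rational(1, 2)) = Pow(Add(159, Add(Add(-8190, Add(-38, -1681)), 12436)), Rational(1, 2)) = Pow(Add(159, Add(Add(-8190, -1719), 12436)), Rational(1, 2)) = Pow(Add(159, Add(-9909, 12436)), Rational(1, 2)) = Pow(Add(159, 2527), Rational(1, 2)) = Pow(2686, Rational(1, 2))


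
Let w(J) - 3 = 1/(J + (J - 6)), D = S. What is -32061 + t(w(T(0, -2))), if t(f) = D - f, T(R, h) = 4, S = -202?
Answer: -64533/2 ≈ -32267.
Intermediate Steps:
D = -202
w(J) = 3 + 1/(-6 + 2*J) (w(J) = 3 + 1/(J + (J - 6)) = 3 + 1/(J + (-6 + J)) = 3 + 1/(-6 + 2*J))
t(f) = -202 - f
-32061 + t(w(T(0, -2))) = -32061 + (-202 - (-17 + 6*4)/(2*(-3 + 4))) = -32061 + (-202 - (-17 + 24)/(2*1)) = -32061 + (-202 - 7/2) = -32061 - 411/2 = -64533/2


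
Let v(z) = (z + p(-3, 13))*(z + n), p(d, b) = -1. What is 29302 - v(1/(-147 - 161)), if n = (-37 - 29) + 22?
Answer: 2775517051/94864 ≈ 29258.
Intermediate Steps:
n = -44 (n = -66 + 22 = -44)
v(z) = (-1 + z)*(-44 + z) (v(z) = (z - 1)*(z - 44) = (-1 + z)*(-44 + z))
29302 - v(1/(-147 - 161)) = 29302 - (44 + (1/(-147 - 161))² - 45/(-147 - 161)) = 29302 - (44 + (1/(-308))² - 45/(-308)) = 29302 - (44 + (-1/308)² - 45*(-1/308)) = 29302 - (44 + 1/94864 + 45/308) = 29302 - 1*4187877/94864 = 29302 - 4187877/94864 = 2775517051/94864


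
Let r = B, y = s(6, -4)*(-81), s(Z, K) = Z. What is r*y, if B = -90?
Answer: 43740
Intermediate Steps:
y = -486 (y = 6*(-81) = -486)
r = -90
r*y = -90*(-486) = 43740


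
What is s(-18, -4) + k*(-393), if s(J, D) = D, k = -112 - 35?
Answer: 57767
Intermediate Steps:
k = -147
s(-18, -4) + k*(-393) = -4 - 147*(-393) = -4 + 57771 = 57767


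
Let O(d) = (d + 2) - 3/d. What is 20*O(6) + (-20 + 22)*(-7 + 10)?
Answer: 156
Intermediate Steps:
O(d) = 2 + d - 3/d (O(d) = (2 + d) - 3/d = 2 + d - 3/d)
20*O(6) + (-20 + 22)*(-7 + 10) = 20*(2 + 6 - 3/6) + (-20 + 22)*(-7 + 10) = 20*(2 + 6 - 3*⅙) + 2*3 = 20*(2 + 6 - ½) + 6 = 20*(15/2) + 6 = 150 + 6 = 156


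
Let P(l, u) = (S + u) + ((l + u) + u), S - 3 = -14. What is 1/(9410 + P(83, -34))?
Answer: 1/9380 ≈ 0.00010661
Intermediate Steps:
S = -11 (S = 3 - 14 = -11)
P(l, u) = -11 + l + 3*u (P(l, u) = (-11 + u) + ((l + u) + u) = (-11 + u) + (l + 2*u) = -11 + l + 3*u)
1/(9410 + P(83, -34)) = 1/(9410 + (-11 + 83 + 3*(-34))) = 1/(9410 + (-11 + 83 - 102)) = 1/(9410 - 30) = 1/9380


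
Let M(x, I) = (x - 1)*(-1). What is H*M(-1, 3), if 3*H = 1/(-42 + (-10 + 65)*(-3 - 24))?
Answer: -2/4581 ≈ -0.00043659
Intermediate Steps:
M(x, I) = 1 - x (M(x, I) = (-1 + x)*(-1) = 1 - x)
H = -1/4581 (H = 1/(3*(-42 + (-10 + 65)*(-3 - 24))) = 1/(3*(-42 + 55*(-27))) = 1/(3*(-42 - 1485)) = (1/3)/(-1527) = (1/3)*(-1/1527) = -1/4581 ≈ -0.00021829)
H*M(-1, 3) = -(1 - 1*(-1))/4581 = -(1 + 1)/4581 = -1/4581*2 = -2/4581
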